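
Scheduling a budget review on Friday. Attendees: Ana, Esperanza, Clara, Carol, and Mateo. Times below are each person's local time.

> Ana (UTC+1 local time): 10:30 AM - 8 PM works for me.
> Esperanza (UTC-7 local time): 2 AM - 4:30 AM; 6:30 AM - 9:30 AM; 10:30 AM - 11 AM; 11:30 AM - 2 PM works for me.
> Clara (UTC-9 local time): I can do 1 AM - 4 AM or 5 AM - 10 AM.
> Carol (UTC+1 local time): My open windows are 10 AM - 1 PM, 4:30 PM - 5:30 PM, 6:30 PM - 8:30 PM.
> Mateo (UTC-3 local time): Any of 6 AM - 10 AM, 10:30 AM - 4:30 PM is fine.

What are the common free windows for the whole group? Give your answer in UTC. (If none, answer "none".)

10:00-11:30, 15:30-16:30, 17:30-18:00, 18:30-19:00

Ana in UTC: 09:30-19:00 (subtract 1h to convert from UTC+1).
Esperanza in UTC: 09:00-11:30, 13:30-16:30, 17:30-18:00, 18:30-21:00 (add 7h to convert from UTC-7).
Clara in UTC: 10:00-13:00, 14:00-19:00 (add 9h to convert from UTC-9).
Carol in UTC: 09:00-12:00, 15:30-16:30, 17:30-19:30 (subtract 1h to convert from UTC+1).
Mateo in UTC: 09:00-13:00, 13:30-19:30 (add 3h to convert from UTC-3).
Ana ∩ Esperanza: 09:30-11:30, 13:30-16:30, 17:30-18:00, 18:30-19:00.
Ana ∩ Esperanza ∩ Clara: 10:00-11:30, 14:00-16:30, 17:30-18:00, 18:30-19:00.
Ana ∩ Esperanza ∩ Clara ∩ Carol: 10:00-11:30, 15:30-16:30, 17:30-18:00, 18:30-19:00.
Ana ∩ Esperanza ∩ Clara ∩ Carol ∩ Mateo: 10:00-11:30, 15:30-16:30, 17:30-18:00, 18:30-19:00.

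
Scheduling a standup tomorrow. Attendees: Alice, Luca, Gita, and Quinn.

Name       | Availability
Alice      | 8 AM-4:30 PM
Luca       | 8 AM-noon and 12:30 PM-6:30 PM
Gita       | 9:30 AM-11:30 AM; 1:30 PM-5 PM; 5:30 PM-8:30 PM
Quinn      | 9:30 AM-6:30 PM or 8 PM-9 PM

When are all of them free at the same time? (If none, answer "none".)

09:30-11:30, 13:30-16:30

Alice ∩ Luca: 08:00-12:00, 12:30-16:30.
Alice ∩ Luca ∩ Gita: 09:30-11:30, 13:30-16:30.
Alice ∩ Luca ∩ Gita ∩ Quinn: 09:30-11:30, 13:30-16:30.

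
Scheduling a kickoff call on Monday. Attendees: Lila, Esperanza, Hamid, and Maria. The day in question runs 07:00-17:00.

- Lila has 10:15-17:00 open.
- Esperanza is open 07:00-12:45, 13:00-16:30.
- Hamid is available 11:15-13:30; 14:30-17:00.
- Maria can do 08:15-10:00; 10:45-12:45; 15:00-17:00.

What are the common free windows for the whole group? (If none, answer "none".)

Lila ∩ Esperanza: 10:15-12:45, 13:00-16:30.
Lila ∩ Esperanza ∩ Hamid: 11:15-12:45, 13:00-13:30, 14:30-16:30.
Lila ∩ Esperanza ∩ Hamid ∩ Maria: 11:15-12:45, 15:00-16:30.
Those are the intersection windows.

11:15-12:45, 15:00-16:30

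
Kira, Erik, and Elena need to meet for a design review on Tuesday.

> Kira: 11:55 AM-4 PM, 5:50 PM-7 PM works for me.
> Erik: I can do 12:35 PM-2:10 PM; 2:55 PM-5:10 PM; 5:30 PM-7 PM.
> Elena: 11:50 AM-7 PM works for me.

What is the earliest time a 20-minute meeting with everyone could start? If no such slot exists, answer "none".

Kira ∩ Erik: 12:35-14:10, 14:55-16:00, 17:50-19:00.
Kira ∩ Erik ∩ Elena: 12:35-14:10, 14:55-16:00, 17:50-19:00.
The first common window of at least 20 minutes is 12:35-14:10, so the earliest start is 12:35.

12:35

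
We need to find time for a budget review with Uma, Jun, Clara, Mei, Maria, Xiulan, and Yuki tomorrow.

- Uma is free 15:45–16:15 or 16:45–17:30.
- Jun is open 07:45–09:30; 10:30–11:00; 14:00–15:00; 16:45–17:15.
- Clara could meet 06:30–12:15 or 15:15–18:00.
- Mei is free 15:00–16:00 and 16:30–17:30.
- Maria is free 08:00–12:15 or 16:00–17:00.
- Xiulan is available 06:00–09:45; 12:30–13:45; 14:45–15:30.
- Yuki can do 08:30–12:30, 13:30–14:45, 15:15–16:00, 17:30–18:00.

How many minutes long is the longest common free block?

0

Uma ∩ Jun: 16:45-17:15.
Uma ∩ Jun ∩ Clara: 16:45-17:15.
Uma ∩ Jun ∩ Clara ∩ Mei: 16:45-17:15.
Uma ∩ Jun ∩ Clara ∩ Mei ∩ Maria: 16:45-17:00.
Uma ∩ Jun ∩ Clara ∩ Mei ∩ Maria ∩ Xiulan: ∅.
Uma ∩ Jun ∩ Clara ∩ Mei ∩ Maria ∩ Xiulan ∩ Yuki: ∅.
There is no time when everyone is free.
No common window exists, so the longest block is 0 minutes.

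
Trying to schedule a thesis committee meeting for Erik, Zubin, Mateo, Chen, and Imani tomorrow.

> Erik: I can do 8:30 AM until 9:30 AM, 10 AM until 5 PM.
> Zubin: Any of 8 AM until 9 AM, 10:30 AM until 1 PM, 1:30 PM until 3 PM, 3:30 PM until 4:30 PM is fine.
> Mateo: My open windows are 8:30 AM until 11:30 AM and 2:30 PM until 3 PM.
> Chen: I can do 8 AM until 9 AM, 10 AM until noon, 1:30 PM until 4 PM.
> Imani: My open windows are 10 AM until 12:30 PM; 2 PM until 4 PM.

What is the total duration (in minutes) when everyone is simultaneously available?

90

Erik ∩ Zubin: 08:30-09:00, 10:30-13:00, 13:30-15:00, 15:30-16:30.
Erik ∩ Zubin ∩ Mateo: 08:30-09:00, 10:30-11:30, 14:30-15:00.
Erik ∩ Zubin ∩ Mateo ∩ Chen: 08:30-09:00, 10:30-11:30, 14:30-15:00.
Erik ∩ Zubin ∩ Mateo ∩ Chen ∩ Imani: 10:30-11:30, 14:30-15:00.
Summing the common windows: 60 + 30 = 90 minutes.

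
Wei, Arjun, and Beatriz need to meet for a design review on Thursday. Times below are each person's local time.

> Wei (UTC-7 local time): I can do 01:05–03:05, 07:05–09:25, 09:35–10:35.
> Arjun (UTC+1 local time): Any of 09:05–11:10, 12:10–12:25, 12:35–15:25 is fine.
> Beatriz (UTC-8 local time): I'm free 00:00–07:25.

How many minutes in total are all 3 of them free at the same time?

140

Wei in UTC: 08:05-10:05, 14:05-16:25, 16:35-17:35 (add 7h to convert from UTC-7).
Arjun in UTC: 08:05-10:10, 11:10-11:25, 11:35-14:25 (subtract 1h to convert from UTC+1).
Beatriz in UTC: 08:00-15:25 (add 8h to convert from UTC-8).
Wei ∩ Arjun: 08:05-10:05, 14:05-14:25.
Wei ∩ Arjun ∩ Beatriz: 08:05-10:05, 14:05-14:25.
So the common availability across everyone is 08:05-10:05, 14:05-14:25.
Summing the common windows: 120 + 20 = 140 minutes.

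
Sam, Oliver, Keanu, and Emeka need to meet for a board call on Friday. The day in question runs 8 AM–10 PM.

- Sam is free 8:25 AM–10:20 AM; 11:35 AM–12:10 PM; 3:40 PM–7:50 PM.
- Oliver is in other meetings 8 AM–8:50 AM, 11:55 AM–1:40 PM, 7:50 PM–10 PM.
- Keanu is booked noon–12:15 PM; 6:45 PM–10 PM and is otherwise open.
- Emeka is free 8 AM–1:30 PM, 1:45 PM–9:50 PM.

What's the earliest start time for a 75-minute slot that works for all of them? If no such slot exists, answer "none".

Sam free: 08:25-10:20, 11:35-12:10, 15:40-19:50.
Oliver free: 08:50-11:55, 13:40-19:50 (invert busy blocks within the working day).
Keanu free: 08:00-12:00, 12:15-18:45 (invert busy blocks within the working day).
Emeka free: 08:00-13:30, 13:45-21:50.
Sam ∩ Oliver: 08:50-10:20, 11:35-11:55, 15:40-19:50.
Sam ∩ Oliver ∩ Keanu: 08:50-10:20, 11:35-11:55, 15:40-18:45.
Sam ∩ Oliver ∩ Keanu ∩ Emeka: 08:50-10:20, 11:35-11:55, 15:40-18:45.
So the common availability across everyone is 08:50-10:20, 11:35-11:55, 15:40-18:45.
The first common window of at least 75 minutes is 08:50-10:20, so the earliest start is 08:50.

08:50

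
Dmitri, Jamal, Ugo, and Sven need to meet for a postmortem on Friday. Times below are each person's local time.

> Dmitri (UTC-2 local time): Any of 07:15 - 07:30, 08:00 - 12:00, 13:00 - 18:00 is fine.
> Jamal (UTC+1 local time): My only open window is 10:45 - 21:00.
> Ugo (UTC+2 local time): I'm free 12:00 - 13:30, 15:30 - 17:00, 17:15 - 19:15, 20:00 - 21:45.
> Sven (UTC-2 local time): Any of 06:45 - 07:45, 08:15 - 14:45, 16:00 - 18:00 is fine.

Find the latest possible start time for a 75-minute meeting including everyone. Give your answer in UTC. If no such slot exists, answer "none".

Dmitri in UTC: 09:15-09:30, 10:00-14:00, 15:00-20:00 (add 2h to convert from UTC-2).
Jamal in UTC: 09:45-20:00 (subtract 1h to convert from UTC+1).
Ugo in UTC: 10:00-11:30, 13:30-15:00, 15:15-17:15, 18:00-19:45 (subtract 2h to convert from UTC+2).
Sven in UTC: 08:45-09:45, 10:15-16:45, 18:00-20:00 (add 2h to convert from UTC-2).
Dmitri ∩ Jamal: 10:00-14:00, 15:00-20:00.
Dmitri ∩ Jamal ∩ Ugo: 10:00-11:30, 13:30-14:00, 15:15-17:15, 18:00-19:45.
Dmitri ∩ Jamal ∩ Ugo ∩ Sven: 10:15-11:30, 13:30-14:00, 15:15-16:45, 18:00-19:45.
Those are the intersection windows.
The last common window of at least 75 minutes is 18:00-19:45; a 75-minute meeting can start as late as 18:30 and still end by 19:45.

18:30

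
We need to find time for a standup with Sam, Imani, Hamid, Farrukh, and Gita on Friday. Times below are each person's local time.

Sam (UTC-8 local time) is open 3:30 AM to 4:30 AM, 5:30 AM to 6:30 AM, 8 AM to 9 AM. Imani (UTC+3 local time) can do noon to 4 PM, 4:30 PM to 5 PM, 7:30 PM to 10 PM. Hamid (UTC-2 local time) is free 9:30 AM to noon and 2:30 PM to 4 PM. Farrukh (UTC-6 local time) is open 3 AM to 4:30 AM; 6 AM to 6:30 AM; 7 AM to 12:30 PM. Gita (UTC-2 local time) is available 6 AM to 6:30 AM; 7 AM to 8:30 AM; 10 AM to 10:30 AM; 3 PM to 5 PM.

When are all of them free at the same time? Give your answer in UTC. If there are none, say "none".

Sam in UTC: 11:30-12:30, 13:30-14:30, 16:00-17:00 (add 8h to convert from UTC-8).
Imani in UTC: 09:00-13:00, 13:30-14:00, 16:30-19:00 (subtract 3h to convert from UTC+3).
Hamid in UTC: 11:30-14:00, 16:30-18:00 (add 2h to convert from UTC-2).
Farrukh in UTC: 09:00-10:30, 12:00-12:30, 13:00-18:30 (add 6h to convert from UTC-6).
Gita in UTC: 08:00-08:30, 09:00-10:30, 12:00-12:30, 17:00-19:00 (add 2h to convert from UTC-2).
Sam ∩ Imani: 11:30-12:30, 13:30-14:00, 16:30-17:00.
Sam ∩ Imani ∩ Hamid: 11:30-12:30, 13:30-14:00, 16:30-17:00.
Sam ∩ Imani ∩ Hamid ∩ Farrukh: 12:00-12:30, 13:30-14:00, 16:30-17:00.
Sam ∩ Imani ∩ Hamid ∩ Farrukh ∩ Gita: 12:00-12:30.

12:00-12:30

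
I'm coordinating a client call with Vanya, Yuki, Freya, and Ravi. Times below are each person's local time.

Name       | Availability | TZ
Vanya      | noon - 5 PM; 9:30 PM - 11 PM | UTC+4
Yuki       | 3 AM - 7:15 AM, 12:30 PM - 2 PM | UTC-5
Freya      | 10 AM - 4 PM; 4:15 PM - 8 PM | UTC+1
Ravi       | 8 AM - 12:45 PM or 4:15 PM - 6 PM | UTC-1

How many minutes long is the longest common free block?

195

Vanya in UTC: 08:00-13:00, 17:30-19:00 (subtract 4h to convert from UTC+4).
Yuki in UTC: 08:00-12:15, 17:30-19:00 (add 5h to convert from UTC-5).
Freya in UTC: 09:00-15:00, 15:15-19:00 (subtract 1h to convert from UTC+1).
Ravi in UTC: 09:00-13:45, 17:15-19:00 (add 1h to convert from UTC-1).
Vanya ∩ Yuki: 08:00-12:15, 17:30-19:00.
Vanya ∩ Yuki ∩ Freya: 09:00-12:15, 17:30-19:00.
Vanya ∩ Yuki ∩ Freya ∩ Ravi: 09:00-12:15, 17:30-19:00.
Those are the intersection windows.
The longest is 09:00-12:15 at 195 minutes.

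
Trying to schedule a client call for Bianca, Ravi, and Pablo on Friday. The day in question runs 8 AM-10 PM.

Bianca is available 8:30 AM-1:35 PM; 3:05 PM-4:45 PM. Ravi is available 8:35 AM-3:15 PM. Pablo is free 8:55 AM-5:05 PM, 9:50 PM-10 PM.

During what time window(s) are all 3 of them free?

Bianca ∩ Ravi: 08:35-13:35, 15:05-15:15.
Bianca ∩ Ravi ∩ Pablo: 08:55-13:35, 15:05-15:15.
Those are the intersection windows.

08:55-13:35, 15:05-15:15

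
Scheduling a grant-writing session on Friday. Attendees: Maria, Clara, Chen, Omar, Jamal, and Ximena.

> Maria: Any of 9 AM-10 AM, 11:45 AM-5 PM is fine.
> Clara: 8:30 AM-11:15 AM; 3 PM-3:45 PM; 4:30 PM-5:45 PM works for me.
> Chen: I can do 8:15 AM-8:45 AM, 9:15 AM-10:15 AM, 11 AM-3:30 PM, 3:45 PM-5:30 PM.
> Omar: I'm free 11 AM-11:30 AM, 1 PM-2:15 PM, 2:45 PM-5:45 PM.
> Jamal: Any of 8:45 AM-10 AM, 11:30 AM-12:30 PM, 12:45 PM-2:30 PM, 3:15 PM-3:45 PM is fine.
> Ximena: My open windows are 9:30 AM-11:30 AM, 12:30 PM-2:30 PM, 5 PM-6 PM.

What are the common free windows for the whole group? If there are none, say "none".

Maria ∩ Clara: 09:00-10:00, 15:00-15:45, 16:30-17:00.
Maria ∩ Clara ∩ Chen: 09:15-10:00, 15:00-15:30, 16:30-17:00.
Maria ∩ Clara ∩ Chen ∩ Omar: 15:00-15:30, 16:30-17:00.
Maria ∩ Clara ∩ Chen ∩ Omar ∩ Jamal: 15:15-15:30.
Maria ∩ Clara ∩ Chen ∩ Omar ∩ Jamal ∩ Ximena: ∅.
There is no time when everyone is free.

none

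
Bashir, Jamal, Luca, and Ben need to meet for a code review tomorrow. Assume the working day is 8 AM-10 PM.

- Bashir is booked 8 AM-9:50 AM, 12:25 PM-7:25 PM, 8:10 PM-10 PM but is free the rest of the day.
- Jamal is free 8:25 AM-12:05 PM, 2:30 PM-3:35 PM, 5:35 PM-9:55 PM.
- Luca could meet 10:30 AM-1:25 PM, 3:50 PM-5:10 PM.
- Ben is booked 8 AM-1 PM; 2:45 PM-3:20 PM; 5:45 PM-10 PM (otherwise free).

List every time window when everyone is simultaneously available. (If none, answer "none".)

none

Bashir free: 09:50-12:25, 19:25-20:10 (invert busy blocks within the working day).
Jamal free: 08:25-12:05, 14:30-15:35, 17:35-21:55.
Luca free: 10:30-13:25, 15:50-17:10.
Ben free: 13:00-14:45, 15:20-17:45 (invert busy blocks within the working day).
Bashir ∩ Jamal: 09:50-12:05, 19:25-20:10.
Bashir ∩ Jamal ∩ Luca: 10:30-12:05.
Bashir ∩ Jamal ∩ Luca ∩ Ben: ∅.
There is no time when everyone is free.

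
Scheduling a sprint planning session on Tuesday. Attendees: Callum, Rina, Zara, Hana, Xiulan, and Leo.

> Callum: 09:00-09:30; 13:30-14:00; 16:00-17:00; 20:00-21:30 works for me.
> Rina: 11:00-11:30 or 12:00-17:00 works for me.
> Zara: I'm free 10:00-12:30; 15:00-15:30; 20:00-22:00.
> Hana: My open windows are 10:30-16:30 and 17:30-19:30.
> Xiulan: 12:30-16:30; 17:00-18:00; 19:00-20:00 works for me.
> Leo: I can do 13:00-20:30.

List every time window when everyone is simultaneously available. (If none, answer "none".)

none

Callum ∩ Rina: 13:30-14:00, 16:00-17:00.
Callum ∩ Rina ∩ Zara: ∅.
Callum ∩ Rina ∩ Zara ∩ Hana: ∅.
Callum ∩ Rina ∩ Zara ∩ Hana ∩ Xiulan: ∅.
Callum ∩ Rina ∩ Zara ∩ Hana ∩ Xiulan ∩ Leo: ∅.
There is no time when everyone is free.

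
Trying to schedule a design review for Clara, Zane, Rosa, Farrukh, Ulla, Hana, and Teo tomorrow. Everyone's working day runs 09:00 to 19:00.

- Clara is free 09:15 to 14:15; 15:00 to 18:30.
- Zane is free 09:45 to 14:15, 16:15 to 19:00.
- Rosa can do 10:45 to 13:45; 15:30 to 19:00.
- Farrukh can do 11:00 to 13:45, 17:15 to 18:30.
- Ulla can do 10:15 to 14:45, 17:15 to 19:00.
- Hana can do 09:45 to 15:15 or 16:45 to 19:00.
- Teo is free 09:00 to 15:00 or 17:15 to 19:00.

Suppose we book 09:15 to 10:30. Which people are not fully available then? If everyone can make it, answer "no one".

Clara: free for 09:15-10:30. Zane: not fully free for 09:15-10:30. Rosa: not fully free for 09:15-10:30. Farrukh: not fully free for 09:15-10:30. Ulla: not fully free for 09:15-10:30. Hana: not fully free for 09:15-10:30. Teo: free for 09:15-10:30.

Farrukh, Hana, Rosa, Ulla, Zane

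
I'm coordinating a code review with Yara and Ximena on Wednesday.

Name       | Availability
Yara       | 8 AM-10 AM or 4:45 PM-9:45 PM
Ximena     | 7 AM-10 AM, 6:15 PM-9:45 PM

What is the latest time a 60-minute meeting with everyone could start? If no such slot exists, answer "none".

Yara ∩ Ximena: 08:00-10:00, 18:15-21:45.
The last common window of at least 60 minutes is 18:15-21:45; a 60-minute meeting can start as late as 20:45 and still end by 21:45.

20:45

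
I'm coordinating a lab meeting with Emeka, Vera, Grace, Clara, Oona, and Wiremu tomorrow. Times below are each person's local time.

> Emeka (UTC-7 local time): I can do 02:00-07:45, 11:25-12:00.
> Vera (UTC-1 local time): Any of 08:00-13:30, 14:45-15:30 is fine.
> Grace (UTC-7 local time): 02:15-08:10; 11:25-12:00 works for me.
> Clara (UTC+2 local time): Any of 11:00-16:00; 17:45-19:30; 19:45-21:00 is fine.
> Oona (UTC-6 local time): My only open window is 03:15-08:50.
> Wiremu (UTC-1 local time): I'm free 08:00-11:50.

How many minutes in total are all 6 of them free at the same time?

215

Emeka in UTC: 09:00-14:45, 18:25-19:00 (add 7h to convert from UTC-7).
Vera in UTC: 09:00-14:30, 15:45-16:30 (add 1h to convert from UTC-1).
Grace in UTC: 09:15-15:10, 18:25-19:00 (add 7h to convert from UTC-7).
Clara in UTC: 09:00-14:00, 15:45-17:30, 17:45-19:00 (subtract 2h to convert from UTC+2).
Oona in UTC: 09:15-14:50 (add 6h to convert from UTC-6).
Wiremu in UTC: 09:00-12:50 (add 1h to convert from UTC-1).
Emeka ∩ Vera: 09:00-14:30.
Emeka ∩ Vera ∩ Grace: 09:15-14:30.
Emeka ∩ Vera ∩ Grace ∩ Clara: 09:15-14:00.
Emeka ∩ Vera ∩ Grace ∩ Clara ∩ Oona: 09:15-14:00.
Emeka ∩ Vera ∩ Grace ∩ Clara ∩ Oona ∩ Wiremu: 09:15-12:50.
So the common availability across everyone is 09:15-12:50.
That's a single block of 215 minutes.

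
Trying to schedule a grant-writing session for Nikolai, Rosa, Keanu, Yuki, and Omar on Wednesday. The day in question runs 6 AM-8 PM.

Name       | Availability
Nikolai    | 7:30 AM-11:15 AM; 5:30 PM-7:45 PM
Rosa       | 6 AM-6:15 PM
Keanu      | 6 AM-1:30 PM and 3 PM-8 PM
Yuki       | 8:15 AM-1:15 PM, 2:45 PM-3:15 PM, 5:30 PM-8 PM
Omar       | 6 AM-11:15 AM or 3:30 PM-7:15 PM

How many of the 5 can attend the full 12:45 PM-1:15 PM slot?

3

Rosa, Keanu, and Yuki can make the full 12:45-13:15 slot — that's 3.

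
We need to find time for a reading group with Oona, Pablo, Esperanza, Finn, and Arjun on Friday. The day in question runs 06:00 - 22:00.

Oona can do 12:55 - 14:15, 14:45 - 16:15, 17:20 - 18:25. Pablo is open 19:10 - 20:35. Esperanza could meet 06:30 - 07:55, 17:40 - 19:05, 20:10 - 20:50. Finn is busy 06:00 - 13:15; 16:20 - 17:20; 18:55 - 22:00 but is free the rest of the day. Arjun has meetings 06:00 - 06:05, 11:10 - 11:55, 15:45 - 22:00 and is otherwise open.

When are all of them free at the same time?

none

Oona free: 12:55-14:15, 14:45-16:15, 17:20-18:25.
Pablo free: 19:10-20:35.
Esperanza free: 06:30-07:55, 17:40-19:05, 20:10-20:50.
Finn free: 13:15-16:20, 17:20-18:55 (invert busy blocks within the working day).
Arjun free: 06:05-11:10, 11:55-15:45 (invert busy blocks within the working day).
Oona ∩ Pablo: ∅.
Oona ∩ Pablo ∩ Esperanza: ∅.
Oona ∩ Pablo ∩ Esperanza ∩ Finn: ∅.
Oona ∩ Pablo ∩ Esperanza ∩ Finn ∩ Arjun: ∅.
There is no time when everyone is free.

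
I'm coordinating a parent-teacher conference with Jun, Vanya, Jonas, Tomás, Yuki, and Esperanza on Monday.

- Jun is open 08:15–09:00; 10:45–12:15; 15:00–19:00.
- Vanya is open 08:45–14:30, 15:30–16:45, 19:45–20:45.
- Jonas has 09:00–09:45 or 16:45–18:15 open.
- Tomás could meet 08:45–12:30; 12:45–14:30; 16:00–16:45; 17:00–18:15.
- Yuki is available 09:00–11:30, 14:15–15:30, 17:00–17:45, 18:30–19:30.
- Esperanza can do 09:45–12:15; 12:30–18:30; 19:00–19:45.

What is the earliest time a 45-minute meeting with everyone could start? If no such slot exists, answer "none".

none

Jun ∩ Vanya: 08:45-09:00, 10:45-12:15, 15:30-16:45.
Jun ∩ Vanya ∩ Jonas: ∅.
Jun ∩ Vanya ∩ Jonas ∩ Tomás: ∅.
Jun ∩ Vanya ∩ Jonas ∩ Tomás ∩ Yuki: ∅.
Jun ∩ Vanya ∩ Jonas ∩ Tomás ∩ Yuki ∩ Esperanza: ∅.
There is no time when everyone is free.
No common window is at least 45 minutes long.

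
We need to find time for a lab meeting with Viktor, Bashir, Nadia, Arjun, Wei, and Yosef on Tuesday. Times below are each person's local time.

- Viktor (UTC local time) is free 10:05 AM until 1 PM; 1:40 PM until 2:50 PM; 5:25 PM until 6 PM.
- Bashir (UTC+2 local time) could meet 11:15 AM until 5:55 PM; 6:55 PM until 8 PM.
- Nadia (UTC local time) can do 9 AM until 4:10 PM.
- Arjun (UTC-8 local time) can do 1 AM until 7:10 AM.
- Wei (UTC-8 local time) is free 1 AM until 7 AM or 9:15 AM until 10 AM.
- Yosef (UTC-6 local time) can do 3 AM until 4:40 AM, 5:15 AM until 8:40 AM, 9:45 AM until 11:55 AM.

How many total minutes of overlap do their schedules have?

Viktor in UTC: 10:05-13:00, 13:40-14:50, 17:25-18:00.
Bashir in UTC: 09:15-15:55, 16:55-18:00 (subtract 2h to convert from UTC+2).
Nadia in UTC: 09:00-16:10.
Arjun in UTC: 09:00-15:10 (add 8h to convert from UTC-8).
Wei in UTC: 09:00-15:00, 17:15-18:00 (add 8h to convert from UTC-8).
Yosef in UTC: 09:00-10:40, 11:15-14:40, 15:45-17:55 (add 6h to convert from UTC-6).
Viktor ∩ Bashir: 10:05-13:00, 13:40-14:50, 17:25-18:00.
Viktor ∩ Bashir ∩ Nadia: 10:05-13:00, 13:40-14:50.
Viktor ∩ Bashir ∩ Nadia ∩ Arjun: 10:05-13:00, 13:40-14:50.
Viktor ∩ Bashir ∩ Nadia ∩ Arjun ∩ Wei: 10:05-13:00, 13:40-14:50.
Viktor ∩ Bashir ∩ Nadia ∩ Arjun ∩ Wei ∩ Yosef: 10:05-10:40, 11:15-13:00, 13:40-14:40.
So the common availability across everyone is 10:05-10:40, 11:15-13:00, 13:40-14:40.
Summing the common windows: 35 + 105 + 60 = 200 minutes.

200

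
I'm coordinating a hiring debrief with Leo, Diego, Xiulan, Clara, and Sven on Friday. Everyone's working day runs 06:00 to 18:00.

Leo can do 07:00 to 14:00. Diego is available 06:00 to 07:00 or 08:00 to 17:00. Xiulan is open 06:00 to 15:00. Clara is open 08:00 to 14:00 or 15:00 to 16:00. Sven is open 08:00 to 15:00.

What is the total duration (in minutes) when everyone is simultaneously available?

360

Leo ∩ Diego: 08:00-14:00.
Leo ∩ Diego ∩ Xiulan: 08:00-14:00.
Leo ∩ Diego ∩ Xiulan ∩ Clara: 08:00-14:00.
Leo ∩ Diego ∩ Xiulan ∩ Clara ∩ Sven: 08:00-14:00.
That's a single block of 360 minutes.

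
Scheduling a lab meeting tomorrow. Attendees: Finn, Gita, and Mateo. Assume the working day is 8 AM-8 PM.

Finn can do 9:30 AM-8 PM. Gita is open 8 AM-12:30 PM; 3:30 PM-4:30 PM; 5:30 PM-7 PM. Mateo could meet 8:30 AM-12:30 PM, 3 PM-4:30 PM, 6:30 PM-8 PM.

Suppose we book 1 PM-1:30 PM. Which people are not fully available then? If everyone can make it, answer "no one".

Gita, Mateo

Finn: free for 13:00-13:30. Gita: not fully free for 13:00-13:30. Mateo: not fully free for 13:00-13:30.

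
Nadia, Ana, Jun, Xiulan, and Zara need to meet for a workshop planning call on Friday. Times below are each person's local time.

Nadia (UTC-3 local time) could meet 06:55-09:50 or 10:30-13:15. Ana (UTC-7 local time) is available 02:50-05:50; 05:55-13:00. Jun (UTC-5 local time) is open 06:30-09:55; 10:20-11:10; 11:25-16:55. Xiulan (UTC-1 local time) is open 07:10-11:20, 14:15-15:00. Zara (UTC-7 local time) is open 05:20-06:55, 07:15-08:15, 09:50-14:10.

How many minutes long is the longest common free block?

Nadia in UTC: 09:55-12:50, 13:30-16:15 (add 3h to convert from UTC-3).
Ana in UTC: 09:50-12:50, 12:55-20:00 (add 7h to convert from UTC-7).
Jun in UTC: 11:30-14:55, 15:20-16:10, 16:25-21:55 (add 5h to convert from UTC-5).
Xiulan in UTC: 08:10-12:20, 15:15-16:00 (add 1h to convert from UTC-1).
Zara in UTC: 12:20-13:55, 14:15-15:15, 16:50-21:10 (add 7h to convert from UTC-7).
Nadia ∩ Ana: 09:55-12:50, 13:30-16:15.
Nadia ∩ Ana ∩ Jun: 11:30-12:50, 13:30-14:55, 15:20-16:10.
Nadia ∩ Ana ∩ Jun ∩ Xiulan: 11:30-12:20, 15:20-16:00.
Nadia ∩ Ana ∩ Jun ∩ Xiulan ∩ Zara: ∅.
There is no time when everyone is free.
No common window exists, so the longest block is 0 minutes.

0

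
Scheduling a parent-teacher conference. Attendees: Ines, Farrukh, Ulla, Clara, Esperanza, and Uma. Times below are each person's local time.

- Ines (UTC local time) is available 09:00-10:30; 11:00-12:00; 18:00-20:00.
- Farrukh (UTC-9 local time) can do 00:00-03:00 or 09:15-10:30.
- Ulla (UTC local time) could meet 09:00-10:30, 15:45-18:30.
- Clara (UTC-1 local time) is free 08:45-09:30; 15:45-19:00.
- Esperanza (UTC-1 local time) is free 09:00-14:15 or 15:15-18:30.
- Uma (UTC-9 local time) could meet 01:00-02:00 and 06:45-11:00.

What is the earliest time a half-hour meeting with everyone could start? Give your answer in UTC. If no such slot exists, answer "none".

Ines in UTC: 09:00-10:30, 11:00-12:00, 18:00-20:00.
Farrukh in UTC: 09:00-12:00, 18:15-19:30 (add 9h to convert from UTC-9).
Ulla in UTC: 09:00-10:30, 15:45-18:30.
Clara in UTC: 09:45-10:30, 16:45-20:00 (add 1h to convert from UTC-1).
Esperanza in UTC: 10:00-15:15, 16:15-19:30 (add 1h to convert from UTC-1).
Uma in UTC: 10:00-11:00, 15:45-20:00 (add 9h to convert from UTC-9).
Ines ∩ Farrukh: 09:00-10:30, 11:00-12:00, 18:15-19:30.
Ines ∩ Farrukh ∩ Ulla: 09:00-10:30, 18:15-18:30.
Ines ∩ Farrukh ∩ Ulla ∩ Clara: 09:45-10:30, 18:15-18:30.
Ines ∩ Farrukh ∩ Ulla ∩ Clara ∩ Esperanza: 10:00-10:30, 18:15-18:30.
Ines ∩ Farrukh ∩ Ulla ∩ Clara ∩ Esperanza ∩ Uma: 10:00-10:30, 18:15-18:30.
The first common window of at least 30 minutes is 10:00-10:30, so the earliest start is 10:00.

10:00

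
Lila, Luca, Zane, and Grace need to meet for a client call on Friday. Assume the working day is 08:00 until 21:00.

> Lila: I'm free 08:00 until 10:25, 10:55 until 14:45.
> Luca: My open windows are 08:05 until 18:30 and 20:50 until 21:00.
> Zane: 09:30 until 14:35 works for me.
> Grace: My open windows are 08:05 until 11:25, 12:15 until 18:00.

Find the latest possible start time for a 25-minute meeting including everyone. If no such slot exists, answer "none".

Lila ∩ Luca: 08:05-10:25, 10:55-14:45.
Lila ∩ Luca ∩ Zane: 09:30-10:25, 10:55-14:35.
Lila ∩ Luca ∩ Zane ∩ Grace: 09:30-10:25, 10:55-11:25, 12:15-14:35.
So the common availability across everyone is 09:30-10:25, 10:55-11:25, 12:15-14:35.
The last common window of at least 25 minutes is 12:15-14:35; a 25-minute meeting can start as late as 14:10 and still end by 14:35.

14:10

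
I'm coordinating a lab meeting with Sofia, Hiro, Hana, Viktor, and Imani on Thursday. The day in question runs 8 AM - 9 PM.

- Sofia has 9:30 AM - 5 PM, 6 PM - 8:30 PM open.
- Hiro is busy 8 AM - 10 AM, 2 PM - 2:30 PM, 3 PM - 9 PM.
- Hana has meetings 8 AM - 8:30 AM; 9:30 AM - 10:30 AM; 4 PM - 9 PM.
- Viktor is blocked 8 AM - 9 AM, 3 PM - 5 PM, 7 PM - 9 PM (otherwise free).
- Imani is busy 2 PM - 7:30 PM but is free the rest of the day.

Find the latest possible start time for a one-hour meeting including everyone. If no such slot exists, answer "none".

Sofia free: 09:30-17:00, 18:00-20:30.
Hiro free: 10:00-14:00, 14:30-15:00 (invert busy blocks within the working day).
Hana free: 08:30-09:30, 10:30-16:00 (invert busy blocks within the working day).
Viktor free: 09:00-15:00, 17:00-19:00 (invert busy blocks within the working day).
Imani free: 08:00-14:00, 19:30-21:00 (invert busy blocks within the working day).
Sofia ∩ Hiro: 10:00-14:00, 14:30-15:00.
Sofia ∩ Hiro ∩ Hana: 10:30-14:00, 14:30-15:00.
Sofia ∩ Hiro ∩ Hana ∩ Viktor: 10:30-14:00, 14:30-15:00.
Sofia ∩ Hiro ∩ Hana ∩ Viktor ∩ Imani: 10:30-14:00.
Those are the intersection windows.
The last common window of at least 60 minutes is 10:30-14:00; a 60-minute meeting can start as late as 13:00 and still end by 14:00.

13:00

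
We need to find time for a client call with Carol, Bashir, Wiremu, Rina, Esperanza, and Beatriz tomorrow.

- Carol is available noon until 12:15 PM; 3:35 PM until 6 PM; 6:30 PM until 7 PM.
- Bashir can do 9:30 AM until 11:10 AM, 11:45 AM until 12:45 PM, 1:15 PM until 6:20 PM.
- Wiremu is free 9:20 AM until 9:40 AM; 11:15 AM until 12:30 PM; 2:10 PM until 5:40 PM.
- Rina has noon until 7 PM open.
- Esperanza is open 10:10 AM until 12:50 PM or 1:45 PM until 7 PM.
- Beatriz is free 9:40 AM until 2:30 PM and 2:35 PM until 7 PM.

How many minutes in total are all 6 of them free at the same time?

140

Carol ∩ Bashir: 12:00-12:15, 15:35-18:00.
Carol ∩ Bashir ∩ Wiremu: 12:00-12:15, 15:35-17:40.
Carol ∩ Bashir ∩ Wiremu ∩ Rina: 12:00-12:15, 15:35-17:40.
Carol ∩ Bashir ∩ Wiremu ∩ Rina ∩ Esperanza: 12:00-12:15, 15:35-17:40.
Carol ∩ Bashir ∩ Wiremu ∩ Rina ∩ Esperanza ∩ Beatriz: 12:00-12:15, 15:35-17:40.
So the common availability across everyone is 12:00-12:15, 15:35-17:40.
Summing the common windows: 15 + 125 = 140 minutes.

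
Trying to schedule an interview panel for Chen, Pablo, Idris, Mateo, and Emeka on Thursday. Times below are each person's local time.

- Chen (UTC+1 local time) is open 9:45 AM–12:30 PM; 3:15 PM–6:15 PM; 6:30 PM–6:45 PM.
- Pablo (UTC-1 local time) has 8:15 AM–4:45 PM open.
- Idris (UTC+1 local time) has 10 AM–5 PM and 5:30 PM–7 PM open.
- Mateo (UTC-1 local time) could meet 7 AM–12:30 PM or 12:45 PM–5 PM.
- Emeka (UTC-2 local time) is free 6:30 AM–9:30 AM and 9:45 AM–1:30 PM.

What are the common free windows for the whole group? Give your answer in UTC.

09:15-11:30, 14:15-15:30

Chen in UTC: 08:45-11:30, 14:15-17:15, 17:30-17:45 (subtract 1h to convert from UTC+1).
Pablo in UTC: 09:15-17:45 (add 1h to convert from UTC-1).
Idris in UTC: 09:00-16:00, 16:30-18:00 (subtract 1h to convert from UTC+1).
Mateo in UTC: 08:00-13:30, 13:45-18:00 (add 1h to convert from UTC-1).
Emeka in UTC: 08:30-11:30, 11:45-15:30 (add 2h to convert from UTC-2).
Chen ∩ Pablo: 09:15-11:30, 14:15-17:15, 17:30-17:45.
Chen ∩ Pablo ∩ Idris: 09:15-11:30, 14:15-16:00, 16:30-17:15, 17:30-17:45.
Chen ∩ Pablo ∩ Idris ∩ Mateo: 09:15-11:30, 14:15-16:00, 16:30-17:15, 17:30-17:45.
Chen ∩ Pablo ∩ Idris ∩ Mateo ∩ Emeka: 09:15-11:30, 14:15-15:30.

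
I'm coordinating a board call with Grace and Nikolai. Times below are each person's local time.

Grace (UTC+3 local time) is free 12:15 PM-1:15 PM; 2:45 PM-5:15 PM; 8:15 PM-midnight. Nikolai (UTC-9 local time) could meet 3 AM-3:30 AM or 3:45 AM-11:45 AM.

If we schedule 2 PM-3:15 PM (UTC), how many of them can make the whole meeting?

Grace in UTC: 09:15-10:15, 11:45-14:15, 17:15-21:00 (subtract 3h to convert from UTC+3).
Nikolai in UTC: 12:00-12:30, 12:45-20:45 (add 9h to convert from UTC-9).
Nikolai can make the full 14:00-15:15 slot — that's 1.

1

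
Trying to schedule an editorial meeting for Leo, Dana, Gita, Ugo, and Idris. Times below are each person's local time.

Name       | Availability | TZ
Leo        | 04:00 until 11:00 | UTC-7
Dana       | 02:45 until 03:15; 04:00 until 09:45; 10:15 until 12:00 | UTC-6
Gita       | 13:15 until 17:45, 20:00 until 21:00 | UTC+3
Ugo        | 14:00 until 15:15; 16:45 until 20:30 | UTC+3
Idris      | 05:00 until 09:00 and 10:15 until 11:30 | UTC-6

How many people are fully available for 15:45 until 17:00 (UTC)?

2

Leo in UTC: 11:00-18:00 (add 7h to convert from UTC-7).
Dana in UTC: 08:45-09:15, 10:00-15:45, 16:15-18:00 (add 6h to convert from UTC-6).
Gita in UTC: 10:15-14:45, 17:00-18:00 (subtract 3h to convert from UTC+3).
Ugo in UTC: 11:00-12:15, 13:45-17:30 (subtract 3h to convert from UTC+3).
Idris in UTC: 11:00-15:00, 16:15-17:30 (add 6h to convert from UTC-6).
Leo and Ugo can make the full 15:45-17:00 slot — that's 2.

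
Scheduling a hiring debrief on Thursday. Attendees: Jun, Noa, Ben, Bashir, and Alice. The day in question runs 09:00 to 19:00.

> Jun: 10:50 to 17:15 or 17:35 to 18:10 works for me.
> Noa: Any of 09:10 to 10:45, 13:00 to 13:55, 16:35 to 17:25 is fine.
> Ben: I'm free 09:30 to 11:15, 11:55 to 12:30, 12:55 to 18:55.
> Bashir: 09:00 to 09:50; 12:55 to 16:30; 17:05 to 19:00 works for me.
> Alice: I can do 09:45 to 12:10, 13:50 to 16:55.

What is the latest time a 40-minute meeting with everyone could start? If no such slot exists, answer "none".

Jun ∩ Noa: 13:00-13:55, 16:35-17:15.
Jun ∩ Noa ∩ Ben: 13:00-13:55, 16:35-17:15.
Jun ∩ Noa ∩ Ben ∩ Bashir: 13:00-13:55, 17:05-17:15.
Jun ∩ Noa ∩ Ben ∩ Bashir ∩ Alice: 13:50-13:55.
No common window is at least 40 minutes long.

none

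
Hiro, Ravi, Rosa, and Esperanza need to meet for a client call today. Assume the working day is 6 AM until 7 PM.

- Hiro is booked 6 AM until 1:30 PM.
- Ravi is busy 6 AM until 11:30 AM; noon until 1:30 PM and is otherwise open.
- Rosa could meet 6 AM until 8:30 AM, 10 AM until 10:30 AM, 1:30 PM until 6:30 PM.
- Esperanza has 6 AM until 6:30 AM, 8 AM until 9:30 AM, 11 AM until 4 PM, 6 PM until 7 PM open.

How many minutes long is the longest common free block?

Hiro free: 13:30-19:00 (invert busy blocks within the working day).
Ravi free: 11:30-12:00, 13:30-19:00 (invert busy blocks within the working day).
Rosa free: 06:00-08:30, 10:00-10:30, 13:30-18:30.
Esperanza free: 06:00-06:30, 08:00-09:30, 11:00-16:00, 18:00-19:00.
Hiro ∩ Ravi: 13:30-19:00.
Hiro ∩ Ravi ∩ Rosa: 13:30-18:30.
Hiro ∩ Ravi ∩ Rosa ∩ Esperanza: 13:30-16:00, 18:00-18:30.
So the common availability across everyone is 13:30-16:00, 18:00-18:30.
The longest is 13:30-16:00 at 150 minutes.

150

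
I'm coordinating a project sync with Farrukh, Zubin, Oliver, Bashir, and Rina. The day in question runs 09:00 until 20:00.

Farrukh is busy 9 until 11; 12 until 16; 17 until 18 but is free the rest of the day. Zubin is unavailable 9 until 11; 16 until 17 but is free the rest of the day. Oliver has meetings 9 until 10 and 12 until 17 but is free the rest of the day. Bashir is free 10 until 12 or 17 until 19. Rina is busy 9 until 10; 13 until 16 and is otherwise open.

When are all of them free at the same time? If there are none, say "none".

Farrukh free: 11:00-12:00, 16:00-17:00, 18:00-20:00 (invert busy blocks within the working day).
Zubin free: 11:00-16:00, 17:00-20:00 (invert busy blocks within the working day).
Oliver free: 10:00-12:00, 17:00-20:00 (invert busy blocks within the working day).
Bashir free: 10:00-12:00, 17:00-19:00.
Rina free: 10:00-13:00, 16:00-20:00 (invert busy blocks within the working day).
Farrukh ∩ Zubin: 11:00-12:00, 18:00-20:00.
Farrukh ∩ Zubin ∩ Oliver: 11:00-12:00, 18:00-20:00.
Farrukh ∩ Zubin ∩ Oliver ∩ Bashir: 11:00-12:00, 18:00-19:00.
Farrukh ∩ Zubin ∩ Oliver ∩ Bashir ∩ Rina: 11:00-12:00, 18:00-19:00.

11:00-12:00, 18:00-19:00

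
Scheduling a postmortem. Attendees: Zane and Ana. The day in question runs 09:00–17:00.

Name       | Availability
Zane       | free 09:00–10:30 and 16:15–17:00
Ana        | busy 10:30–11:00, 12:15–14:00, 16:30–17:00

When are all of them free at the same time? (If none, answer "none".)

09:00-10:30, 16:15-16:30

Zane free: 09:00-10:30, 16:15-17:00.
Ana free: 09:00-10:30, 11:00-12:15, 14:00-16:30 (invert busy blocks within the working day).
Zane ∩ Ana: 09:00-10:30, 16:15-16:30.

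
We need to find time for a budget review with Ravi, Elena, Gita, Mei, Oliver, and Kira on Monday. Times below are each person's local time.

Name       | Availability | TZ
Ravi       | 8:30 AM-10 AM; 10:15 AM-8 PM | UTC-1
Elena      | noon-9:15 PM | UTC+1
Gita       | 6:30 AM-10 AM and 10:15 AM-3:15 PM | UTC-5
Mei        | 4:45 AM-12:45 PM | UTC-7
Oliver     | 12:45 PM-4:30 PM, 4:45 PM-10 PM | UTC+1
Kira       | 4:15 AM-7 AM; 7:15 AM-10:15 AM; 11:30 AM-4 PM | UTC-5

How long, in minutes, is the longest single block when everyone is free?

Ravi in UTC: 09:30-11:00, 11:15-21:00 (add 1h to convert from UTC-1).
Elena in UTC: 11:00-20:15 (subtract 1h to convert from UTC+1).
Gita in UTC: 11:30-15:00, 15:15-20:15 (add 5h to convert from UTC-5).
Mei in UTC: 11:45-19:45 (add 7h to convert from UTC-7).
Oliver in UTC: 11:45-15:30, 15:45-21:00 (subtract 1h to convert from UTC+1).
Kira in UTC: 09:15-12:00, 12:15-15:15, 16:30-21:00 (add 5h to convert from UTC-5).
Ravi ∩ Elena: 11:15-20:15.
Ravi ∩ Elena ∩ Gita: 11:30-15:00, 15:15-20:15.
Ravi ∩ Elena ∩ Gita ∩ Mei: 11:45-15:00, 15:15-19:45.
Ravi ∩ Elena ∩ Gita ∩ Mei ∩ Oliver: 11:45-15:00, 15:15-15:30, 15:45-19:45.
Ravi ∩ Elena ∩ Gita ∩ Mei ∩ Oliver ∩ Kira: 11:45-12:00, 12:15-15:00, 16:30-19:45.
The longest is 16:30-19:45 at 195 minutes.

195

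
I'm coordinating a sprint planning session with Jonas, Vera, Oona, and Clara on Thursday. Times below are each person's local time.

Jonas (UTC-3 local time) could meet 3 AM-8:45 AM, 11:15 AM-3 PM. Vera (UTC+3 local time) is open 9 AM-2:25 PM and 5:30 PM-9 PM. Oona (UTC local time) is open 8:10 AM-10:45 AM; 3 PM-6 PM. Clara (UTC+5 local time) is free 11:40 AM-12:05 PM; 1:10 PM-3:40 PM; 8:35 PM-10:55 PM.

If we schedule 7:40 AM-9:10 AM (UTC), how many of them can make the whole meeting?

Jonas in UTC: 06:00-11:45, 14:15-18:00 (add 3h to convert from UTC-3).
Vera in UTC: 06:00-11:25, 14:30-18:00 (subtract 3h to convert from UTC+3).
Oona in UTC: 08:10-10:45, 15:00-18:00.
Clara in UTC: 06:40-07:05, 08:10-10:40, 15:35-17:55 (subtract 5h to convert from UTC+5).
Jonas and Vera can make the full 07:40-09:10 slot — that's 2.

2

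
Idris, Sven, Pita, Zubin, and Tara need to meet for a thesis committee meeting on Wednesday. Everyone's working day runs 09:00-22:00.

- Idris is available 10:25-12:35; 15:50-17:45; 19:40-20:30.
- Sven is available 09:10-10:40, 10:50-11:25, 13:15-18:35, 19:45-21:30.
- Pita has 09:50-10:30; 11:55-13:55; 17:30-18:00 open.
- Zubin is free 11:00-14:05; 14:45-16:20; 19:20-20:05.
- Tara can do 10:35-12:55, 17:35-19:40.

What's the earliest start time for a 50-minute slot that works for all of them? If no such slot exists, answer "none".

Idris ∩ Sven: 10:25-10:40, 10:50-11:25, 15:50-17:45, 19:45-20:30.
Idris ∩ Sven ∩ Pita: 10:25-10:30, 17:30-17:45.
Idris ∩ Sven ∩ Pita ∩ Zubin: ∅.
Idris ∩ Sven ∩ Pita ∩ Zubin ∩ Tara: ∅.
There is no time when everyone is free.
No common window is at least 50 minutes long.

none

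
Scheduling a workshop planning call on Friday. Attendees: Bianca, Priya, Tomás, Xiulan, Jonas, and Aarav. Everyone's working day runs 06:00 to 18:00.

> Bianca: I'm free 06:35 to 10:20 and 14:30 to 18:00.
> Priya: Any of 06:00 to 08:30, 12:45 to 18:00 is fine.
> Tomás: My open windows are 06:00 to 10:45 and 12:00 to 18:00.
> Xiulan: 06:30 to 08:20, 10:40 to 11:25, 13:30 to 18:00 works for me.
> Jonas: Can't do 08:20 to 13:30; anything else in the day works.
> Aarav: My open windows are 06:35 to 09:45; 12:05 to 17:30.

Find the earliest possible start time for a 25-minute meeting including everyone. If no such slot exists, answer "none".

06:35

Bianca free: 06:35-10:20, 14:30-18:00.
Priya free: 06:00-08:30, 12:45-18:00.
Tomás free: 06:00-10:45, 12:00-18:00.
Xiulan free: 06:30-08:20, 10:40-11:25, 13:30-18:00.
Jonas free: 06:00-08:20, 13:30-18:00 (invert busy blocks within the working day).
Aarav free: 06:35-09:45, 12:05-17:30.
Bianca ∩ Priya: 06:35-08:30, 14:30-18:00.
Bianca ∩ Priya ∩ Tomás: 06:35-08:30, 14:30-18:00.
Bianca ∩ Priya ∩ Tomás ∩ Xiulan: 06:35-08:20, 14:30-18:00.
Bianca ∩ Priya ∩ Tomás ∩ Xiulan ∩ Jonas: 06:35-08:20, 14:30-18:00.
Bianca ∩ Priya ∩ Tomás ∩ Xiulan ∩ Jonas ∩ Aarav: 06:35-08:20, 14:30-17:30.
The first common window of at least 25 minutes is 06:35-08:20, so the earliest start is 06:35.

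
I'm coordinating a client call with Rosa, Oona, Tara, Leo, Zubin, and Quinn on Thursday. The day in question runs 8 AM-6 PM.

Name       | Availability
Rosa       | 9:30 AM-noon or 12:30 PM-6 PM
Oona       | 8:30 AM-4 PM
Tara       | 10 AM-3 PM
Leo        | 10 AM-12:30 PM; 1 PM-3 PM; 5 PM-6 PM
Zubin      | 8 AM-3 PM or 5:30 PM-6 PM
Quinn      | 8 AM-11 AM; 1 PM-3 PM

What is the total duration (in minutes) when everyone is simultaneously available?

Rosa ∩ Oona: 09:30-12:00, 12:30-16:00.
Rosa ∩ Oona ∩ Tara: 10:00-12:00, 12:30-15:00.
Rosa ∩ Oona ∩ Tara ∩ Leo: 10:00-12:00, 13:00-15:00.
Rosa ∩ Oona ∩ Tara ∩ Leo ∩ Zubin: 10:00-12:00, 13:00-15:00.
Rosa ∩ Oona ∩ Tara ∩ Leo ∩ Zubin ∩ Quinn: 10:00-11:00, 13:00-15:00.
Summing the common windows: 60 + 120 = 180 minutes.

180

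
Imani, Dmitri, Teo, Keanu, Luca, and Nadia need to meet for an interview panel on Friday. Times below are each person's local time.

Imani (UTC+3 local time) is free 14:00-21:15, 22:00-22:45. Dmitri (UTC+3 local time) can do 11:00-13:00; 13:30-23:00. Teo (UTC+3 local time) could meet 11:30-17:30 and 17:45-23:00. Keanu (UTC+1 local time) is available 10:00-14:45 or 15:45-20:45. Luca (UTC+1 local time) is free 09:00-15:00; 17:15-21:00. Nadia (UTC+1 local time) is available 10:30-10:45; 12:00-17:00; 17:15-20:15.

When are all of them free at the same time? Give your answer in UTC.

Imani in UTC: 11:00-18:15, 19:00-19:45 (subtract 3h to convert from UTC+3).
Dmitri in UTC: 08:00-10:00, 10:30-20:00 (subtract 3h to convert from UTC+3).
Teo in UTC: 08:30-14:30, 14:45-20:00 (subtract 3h to convert from UTC+3).
Keanu in UTC: 09:00-13:45, 14:45-19:45 (subtract 1h to convert from UTC+1).
Luca in UTC: 08:00-14:00, 16:15-20:00 (subtract 1h to convert from UTC+1).
Nadia in UTC: 09:30-09:45, 11:00-16:00, 16:15-19:15 (subtract 1h to convert from UTC+1).
Imani ∩ Dmitri: 11:00-18:15, 19:00-19:45.
Imani ∩ Dmitri ∩ Teo: 11:00-14:30, 14:45-18:15, 19:00-19:45.
Imani ∩ Dmitri ∩ Teo ∩ Keanu: 11:00-13:45, 14:45-18:15, 19:00-19:45.
Imani ∩ Dmitri ∩ Teo ∩ Keanu ∩ Luca: 11:00-13:45, 16:15-18:15, 19:00-19:45.
Imani ∩ Dmitri ∩ Teo ∩ Keanu ∩ Luca ∩ Nadia: 11:00-13:45, 16:15-18:15, 19:00-19:15.

11:00-13:45, 16:15-18:15, 19:00-19:15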